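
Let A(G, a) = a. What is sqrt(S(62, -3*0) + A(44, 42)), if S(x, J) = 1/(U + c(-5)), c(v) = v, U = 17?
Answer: sqrt(1515)/6 ≈ 6.4872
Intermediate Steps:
S(x, J) = 1/12 (S(x, J) = 1/(17 - 5) = 1/12)
sqrt(S(62, -3*0) + A(44, 42)) = sqrt(1/12 + 42) = sqrt(505/12) = sqrt(1515)/6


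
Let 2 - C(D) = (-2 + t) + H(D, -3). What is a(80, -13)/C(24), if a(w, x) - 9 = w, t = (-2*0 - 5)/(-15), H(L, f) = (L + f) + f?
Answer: -267/43 ≈ -6.2093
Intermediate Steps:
H(L, f) = L + 2*f
t = ⅓ (t = (0 - 5)*(-1/15) = -5*(-1/15) = ⅓ ≈ 0.33333)
a(w, x) = 9 + w
C(D) = 29/3 - D (C(D) = 2 - ((-2 + ⅓) + (D + 2*(-3))) = 2 - (-5/3 + (D - 6)) = 2 - (-5/3 + (-6 + D)) = 2 - (-23/3 + D) = 2 + (23/3 - D) = 29/3 - D)
a(80, -13)/C(24) = (9 + 80)/(29/3 - 1*24) = 89/(29/3 - 24) = 89/(-43/3) = 89*(-3/43) = -267/43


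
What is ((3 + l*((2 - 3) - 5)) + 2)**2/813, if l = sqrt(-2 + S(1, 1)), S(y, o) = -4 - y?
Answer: (5 - 6*I*sqrt(7))**2/813 ≈ -0.27921 - 0.19526*I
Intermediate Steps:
l = I*sqrt(7) (l = sqrt(-2 + (-4 - 1*1)) = sqrt(-2 + (-4 - 1)) = sqrt(-2 - 5) = sqrt(-7) = I*sqrt(7) ≈ 2.6458*I)
((3 + l*((2 - 3) - 5)) + 2)**2/813 = ((3 + (I*sqrt(7))*((2 - 3) - 5)) + 2)**2/813 = ((3 + (I*sqrt(7))*(-1 - 5)) + 2)**2*(1/813) = ((3 + (I*sqrt(7))*(-6)) + 2)**2*(1/813) = ((3 - 6*I*sqrt(7)) + 2)**2*(1/813) = (5 - 6*I*sqrt(7))**2*(1/813) = (5 - 6*I*sqrt(7))**2/813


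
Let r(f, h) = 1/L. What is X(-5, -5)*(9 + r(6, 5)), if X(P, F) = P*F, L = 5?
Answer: 230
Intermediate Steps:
X(P, F) = F*P
r(f, h) = ⅕ (r(f, h) = 1/5 = ⅕)
X(-5, -5)*(9 + r(6, 5)) = (-5*(-5))*(9 + ⅕) = 25*(46/5) = 230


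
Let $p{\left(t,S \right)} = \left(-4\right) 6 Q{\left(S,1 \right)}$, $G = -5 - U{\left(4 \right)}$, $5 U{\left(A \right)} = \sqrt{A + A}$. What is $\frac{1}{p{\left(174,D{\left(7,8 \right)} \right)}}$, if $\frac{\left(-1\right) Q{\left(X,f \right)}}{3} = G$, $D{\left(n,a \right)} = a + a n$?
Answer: $- \frac{125}{44424} + \frac{5 \sqrt{2}}{22212} \approx -0.0024954$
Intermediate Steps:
$U{\left(A \right)} = \frac{\sqrt{2} \sqrt{A}}{5}$ ($U{\left(A \right)} = \frac{\sqrt{A + A}}{5} = \frac{\sqrt{2 A}}{5} = \frac{\sqrt{2} \sqrt{A}}{5}$)
$G = -5 - \frac{2 \sqrt{2}}{5}$ ($G = -5 - \frac{\sqrt{2} \sqrt{4}}{5} = -5 - \frac{1}{5} \sqrt{2} \cdot 2 = -5 - \frac{2 \sqrt{2}}{5} \approx -5.5657$)
$Q{\left(X,f \right)} = 15 + \frac{6 \sqrt{2}}{5}$ ($Q{\left(X,f \right)} = - 3 \left(-5 - \frac{2 \sqrt{2}}{5}\right) = 15 + \frac{6 \sqrt{2}}{5}$)
$p{\left(t,S \right)} = -360 - \frac{144 \sqrt{2}}{5}$ ($p{\left(t,S \right)} = \left(-4\right) 6 \left(15 + \frac{6 \sqrt{2}}{5}\right) = - 24 \left(15 + \frac{6 \sqrt{2}}{5}\right) = -360 - \frac{144 \sqrt{2}}{5}$)
$\frac{1}{p{\left(174,D{\left(7,8 \right)} \right)}} = \frac{1}{-360 - \frac{144 \sqrt{2}}{5}}$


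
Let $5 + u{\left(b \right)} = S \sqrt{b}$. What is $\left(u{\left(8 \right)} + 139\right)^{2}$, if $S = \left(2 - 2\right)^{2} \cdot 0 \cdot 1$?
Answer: $17956$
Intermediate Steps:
$S = 0$ ($S = 0^{2} \cdot 0 \cdot 1 = 0 \cdot 0 \cdot 1 = 0 \cdot 1 = 0$)
$u{\left(b \right)} = -5$ ($u{\left(b \right)} = -5 + 0 \sqrt{b} = -5 + 0 = -5$)
$\left(u{\left(8 \right)} + 139\right)^{2} = \left(-5 + 139\right)^{2} = 134^{2} = 17956$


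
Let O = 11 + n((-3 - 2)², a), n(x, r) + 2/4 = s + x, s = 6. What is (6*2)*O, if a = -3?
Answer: 498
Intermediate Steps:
n(x, r) = 11/2 + x (n(x, r) = -½ + (6 + x) = 11/2 + x)
O = 83/2 (O = 11 + (11/2 + (-3 - 2)²) = 11 + (11/2 + (-5)²) = 11 + (11/2 + 25) = 11 + 61/2 = 83/2 ≈ 41.500)
(6*2)*O = (6*2)*(83/2) = 12*(83/2) = 498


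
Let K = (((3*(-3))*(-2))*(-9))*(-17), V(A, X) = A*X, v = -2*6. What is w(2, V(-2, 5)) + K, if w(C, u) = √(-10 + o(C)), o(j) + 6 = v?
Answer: 2754 + 2*I*√7 ≈ 2754.0 + 5.2915*I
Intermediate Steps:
v = -12
o(j) = -18 (o(j) = -6 - 12 = -18)
K = 2754 (K = (-9*(-2)*(-9))*(-17) = (18*(-9))*(-17) = -162*(-17) = 2754)
w(C, u) = 2*I*√7 (w(C, u) = √(-10 - 18) = √(-28) = 2*I*√7)
w(2, V(-2, 5)) + K = 2*I*√7 + 2754 = 2754 + 2*I*√7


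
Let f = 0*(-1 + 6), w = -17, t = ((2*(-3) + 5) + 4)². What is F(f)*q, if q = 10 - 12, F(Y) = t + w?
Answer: 16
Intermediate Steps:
t = 9 (t = ((-6 + 5) + 4)² = (-1 + 4)² = 3² = 9)
f = 0 (f = 0*5 = 0)
F(Y) = -8 (F(Y) = 9 - 17 = -8)
q = -2
F(f)*q = -8*(-2) = 16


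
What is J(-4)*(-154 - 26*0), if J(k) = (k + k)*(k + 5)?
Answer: 1232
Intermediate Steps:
J(k) = 2*k*(5 + k) (J(k) = (2*k)*(5 + k) = 2*k*(5 + k))
J(-4)*(-154 - 26*0) = (2*(-4)*(5 - 4))*(-154 - 26*0) = (2*(-4)*1)*(-154 + 0) = -8*(-154) = 1232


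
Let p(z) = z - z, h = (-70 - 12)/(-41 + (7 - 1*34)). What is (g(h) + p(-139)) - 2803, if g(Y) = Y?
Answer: -95261/34 ≈ -2801.8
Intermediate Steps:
h = 41/34 (h = -82/(-41 + (7 - 34)) = -82/(-41 - 27) = -82/(-68) = -82*(-1/68) = 41/34 ≈ 1.2059)
p(z) = 0
(g(h) + p(-139)) - 2803 = (41/34 + 0) - 2803 = 41/34 - 2803 = -95261/34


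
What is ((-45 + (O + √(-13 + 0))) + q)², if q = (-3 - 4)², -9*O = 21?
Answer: -92/9 + 10*I*√13/3 ≈ -10.222 + 12.019*I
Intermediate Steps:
O = -7/3 (O = -⅑*21 = -7/3 ≈ -2.3333)
q = 49 (q = (-7)² = 49)
((-45 + (O + √(-13 + 0))) + q)² = ((-45 + (-7/3 + √(-13 + 0))) + 49)² = ((-45 + (-7/3 + √(-13))) + 49)² = ((-45 + (-7/3 + I*√13)) + 49)² = ((-142/3 + I*√13) + 49)² = (5/3 + I*√13)²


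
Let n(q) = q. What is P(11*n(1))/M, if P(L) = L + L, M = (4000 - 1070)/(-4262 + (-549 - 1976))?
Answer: -74657/1465 ≈ -50.960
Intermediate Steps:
M = -2930/6787 (M = 2930/(-4262 - 2525) = 2930/(-6787) = 2930*(-1/6787) = -2930/6787 ≈ -0.43171)
P(L) = 2*L
P(11*n(1))/M = (2*(11*1))/(-2930/6787) = (2*11)*(-6787/2930) = 22*(-6787/2930) = -74657/1465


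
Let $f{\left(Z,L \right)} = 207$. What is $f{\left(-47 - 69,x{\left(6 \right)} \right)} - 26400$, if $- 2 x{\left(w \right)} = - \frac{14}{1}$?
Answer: $-26193$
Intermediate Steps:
$x{\left(w \right)} = 7$ ($x{\left(w \right)} = - \frac{\left(-14\right) 1^{-1}}{2} = - \frac{\left(-14\right) 1}{2} = \left(- \frac{1}{2}\right) \left(-14\right) = 7$)
$f{\left(-47 - 69,x{\left(6 \right)} \right)} - 26400 = 207 - 26400 = -26193$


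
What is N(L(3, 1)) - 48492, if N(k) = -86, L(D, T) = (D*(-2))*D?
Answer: -48578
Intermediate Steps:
L(D, T) = -2*D² (L(D, T) = (-2*D)*D = -2*D²)
N(L(3, 1)) - 48492 = -86 - 48492 = -48578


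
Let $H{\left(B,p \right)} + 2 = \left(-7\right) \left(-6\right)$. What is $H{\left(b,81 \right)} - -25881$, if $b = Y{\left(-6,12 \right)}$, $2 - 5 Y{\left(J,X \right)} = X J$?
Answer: $25921$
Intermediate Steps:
$Y{\left(J,X \right)} = \frac{2}{5} - \frac{J X}{5}$ ($Y{\left(J,X \right)} = \frac{2}{5} - \frac{X J}{5} = \frac{2}{5} - \frac{J X}{5}$)
$b = \frac{74}{5}$ ($b = \frac{2}{5} - \left(- \frac{6}{5}\right) 12 = \frac{2}{5} + \frac{72}{5} = \frac{74}{5} \approx 14.8$)
$H{\left(B,p \right)} = 40$ ($H{\left(B,p \right)} = -2 - -42 = -2 + 42 = 40$)
$H{\left(b,81 \right)} - -25881 = 40 - -25881 = 40 + 25881 = 25921$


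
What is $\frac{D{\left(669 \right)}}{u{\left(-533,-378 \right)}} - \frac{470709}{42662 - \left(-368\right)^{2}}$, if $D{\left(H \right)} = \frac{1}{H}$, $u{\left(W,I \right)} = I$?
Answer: $\frac{29758435144}{5864460021} \approx 5.0744$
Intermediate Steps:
$\frac{D{\left(669 \right)}}{u{\left(-533,-378 \right)}} - \frac{470709}{42662 - \left(-368\right)^{2}} = \frac{1}{669 \left(-378\right)} - \frac{470709}{42662 - \left(-368\right)^{2}} = \frac{1}{669} \left(- \frac{1}{378}\right) - \frac{470709}{42662 - 135424} = - \frac{1}{252882} - \frac{470709}{42662 - 135424} = - \frac{1}{252882} - \frac{470709}{-92762} = - \frac{1}{252882} - - \frac{470709}{92762} = - \frac{1}{252882} + \frac{470709}{92762} = \frac{29758435144}{5864460021}$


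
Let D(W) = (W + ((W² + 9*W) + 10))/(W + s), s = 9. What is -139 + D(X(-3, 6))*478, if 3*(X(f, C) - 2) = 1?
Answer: 76322/51 ≈ 1496.5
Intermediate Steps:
X(f, C) = 7/3 (X(f, C) = 2 + (⅓)*1 = 2 + ⅓ = 7/3)
D(W) = (10 + W² + 10*W)/(9 + W) (D(W) = (W + ((W² + 9*W) + 10))/(W + 9) = (W + (10 + W² + 9*W))/(9 + W) = (10 + W² + 10*W)/(9 + W))
-139 + D(X(-3, 6))*478 = -139 + ((10 + (7/3)² + 10*(7/3))/(9 + 7/3))*478 = -139 + ((10 + 49/9 + 70/3)/(34/3))*478 = -139 + ((3/34)*(349/9))*478 = -139 + (349/102)*478 = -139 + 83411/51 = 76322/51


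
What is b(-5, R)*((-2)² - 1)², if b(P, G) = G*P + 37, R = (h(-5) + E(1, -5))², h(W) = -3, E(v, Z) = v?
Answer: 153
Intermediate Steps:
R = 4 (R = (-3 + 1)² = (-2)² = 4)
b(P, G) = 37 + G*P
b(-5, R)*((-2)² - 1)² = (37 + 4*(-5))*((-2)² - 1)² = (37 - 20)*(4 - 1)² = 17*3² = 17*9 = 153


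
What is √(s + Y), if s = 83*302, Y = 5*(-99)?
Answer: √24571 ≈ 156.75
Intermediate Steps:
Y = -495
s = 25066
√(s + Y) = √(25066 - 495) = √24571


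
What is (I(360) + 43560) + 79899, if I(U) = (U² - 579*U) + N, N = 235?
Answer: 44854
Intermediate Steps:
I(U) = 235 + U² - 579*U (I(U) = (U² - 579*U) + 235 = 235 + U² - 579*U)
(I(360) + 43560) + 79899 = ((235 + 360² - 579*360) + 43560) + 79899 = ((235 + 129600 - 208440) + 43560) + 79899 = (-78605 + 43560) + 79899 = -35045 + 79899 = 44854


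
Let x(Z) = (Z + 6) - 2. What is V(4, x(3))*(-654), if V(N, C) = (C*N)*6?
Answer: -109872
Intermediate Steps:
x(Z) = 4 + Z (x(Z) = (6 + Z) - 2 = 4 + Z)
V(N, C) = 6*C*N
V(4, x(3))*(-654) = (6*(4 + 3)*4)*(-654) = (6*7*4)*(-654) = 168*(-654) = -109872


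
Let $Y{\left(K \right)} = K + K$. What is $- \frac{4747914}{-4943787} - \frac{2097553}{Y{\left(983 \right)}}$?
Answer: $- \frac{3453506951429}{3239828414} \approx -1066.0$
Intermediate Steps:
$Y{\left(K \right)} = 2 K$
$- \frac{4747914}{-4943787} - \frac{2097553}{Y{\left(983 \right)}} = - \frac{4747914}{-4943787} - \frac{2097553}{2 \cdot 983} = \left(-4747914\right) \left(- \frac{1}{4943787}\right) - \frac{2097553}{1966} = \frac{1582638}{1647929} - \frac{2097553}{1966} = - \frac{3453506951429}{3239828414}$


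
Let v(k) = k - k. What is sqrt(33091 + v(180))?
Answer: sqrt(33091) ≈ 181.91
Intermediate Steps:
v(k) = 0
sqrt(33091 + v(180)) = sqrt(33091 + 0) = sqrt(33091)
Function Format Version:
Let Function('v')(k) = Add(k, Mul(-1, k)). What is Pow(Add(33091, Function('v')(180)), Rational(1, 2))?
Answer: Pow(33091, Rational(1, 2)) ≈ 181.91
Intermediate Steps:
Function('v')(k) = 0
Pow(Add(33091, Function('v')(180)), Rational(1, 2)) = Pow(Add(33091, 0), Rational(1, 2)) = Pow(33091, Rational(1, 2))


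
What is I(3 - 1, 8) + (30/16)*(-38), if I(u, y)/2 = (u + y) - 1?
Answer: -213/4 ≈ -53.250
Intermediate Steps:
I(u, y) = -2 + 2*u + 2*y (I(u, y) = 2*((u + y) - 1) = 2*(-1 + u + y) = -2 + 2*u + 2*y)
I(3 - 1, 8) + (30/16)*(-38) = (-2 + 2*(3 - 1) + 2*8) + (30/16)*(-38) = (-2 + 2*2 + 16) + (30*(1/16))*(-38) = (-2 + 4 + 16) + (15/8)*(-38) = 18 - 285/4 = -213/4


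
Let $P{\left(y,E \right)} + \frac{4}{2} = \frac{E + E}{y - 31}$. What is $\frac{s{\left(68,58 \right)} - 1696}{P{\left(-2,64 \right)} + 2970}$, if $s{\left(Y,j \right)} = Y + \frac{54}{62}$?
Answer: $- \frac{1664553}{3032296} \approx -0.54894$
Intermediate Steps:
$P{\left(y,E \right)} = -2 + \frac{2 E}{-31 + y}$ ($P{\left(y,E \right)} = -2 + \frac{E + E}{y - 31} = -2 + \frac{2 E}{-31 + y}$)
$s{\left(Y,j \right)} = \frac{27}{31} + Y$ ($s{\left(Y,j \right)} = Y + 54 \cdot \frac{1}{62} = Y + \frac{27}{31} = \frac{27}{31} + Y$)
$\frac{s{\left(68,58 \right)} - 1696}{P{\left(-2,64 \right)} + 2970} = \frac{\left(\frac{27}{31} + 68\right) - 1696}{\frac{2 \left(31 + 64 - -2\right)}{-31 - 2} + 2970} = \frac{\frac{2135}{31} - 1696}{\frac{2 \left(31 + 64 + 2\right)}{-33} + 2970} = - \frac{50441}{31 \left(2 \left(- \frac{1}{33}\right) 97 + 2970\right)} = - \frac{50441}{31 \left(- \frac{194}{33} + 2970\right)} = - \frac{50441}{31 \cdot \frac{97816}{33}} = \left(- \frac{50441}{31}\right) \frac{33}{97816} = - \frac{1664553}{3032296}$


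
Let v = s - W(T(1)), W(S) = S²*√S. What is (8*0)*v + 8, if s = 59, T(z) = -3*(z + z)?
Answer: 8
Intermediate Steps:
T(z) = -6*z
W(S) = S^(5/2)
v = 59 - 36*I*√6 (v = 59 - (-6*1)^(5/2) = 59 - (-6)^(5/2) = 59 - 36*I*√6 ≈ 59.0 - 88.182*I)
(8*0)*v + 8 = (8*0)*(59 - 36*I*√6) + 8 = 0*(59 - 36*I*√6) + 8 = 0 + 8 = 8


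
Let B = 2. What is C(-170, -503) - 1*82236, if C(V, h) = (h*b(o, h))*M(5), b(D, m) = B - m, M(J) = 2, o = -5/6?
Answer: -590266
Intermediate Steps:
o = -⅚ (o = -5*⅙ = -⅚ ≈ -0.83333)
b(D, m) = 2 - m
C(V, h) = 2*h*(2 - h) (C(V, h) = (h*(2 - h))*2 = 2*h*(2 - h))
C(-170, -503) - 1*82236 = 2*(-503)*(2 - 1*(-503)) - 1*82236 = 2*(-503)*(2 + 503) - 82236 = 2*(-503)*505 - 82236 = -508030 - 82236 = -590266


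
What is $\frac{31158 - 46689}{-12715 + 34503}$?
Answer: $- \frac{15531}{21788} \approx -0.71282$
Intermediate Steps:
$\frac{31158 - 46689}{-12715 + 34503} = - \frac{15531}{21788}$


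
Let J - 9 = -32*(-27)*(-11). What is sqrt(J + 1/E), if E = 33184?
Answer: 13*I*sqrt(3866746934)/8296 ≈ 97.442*I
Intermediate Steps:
J = -9495 (J = 9 - 32*(-27)*(-11) = 9 + 864*(-11) = 9 - 9504 = -9495)
sqrt(J + 1/E) = sqrt(-9495 + 1/33184) = sqrt(-315082079/33184) = 13*I*sqrt(3866746934)/8296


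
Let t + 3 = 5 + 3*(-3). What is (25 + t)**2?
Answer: 324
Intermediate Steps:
t = -7 (t = -3 + (5 + 3*(-3)) = -3 + (5 - 9) = -3 - 4 = -7)
(25 + t)**2 = (25 - 7)**2 = 18**2 = 324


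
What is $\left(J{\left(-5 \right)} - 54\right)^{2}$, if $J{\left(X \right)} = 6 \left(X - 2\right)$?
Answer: $9216$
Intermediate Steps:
$J{\left(X \right)} = -12 + 6 X$ ($J{\left(X \right)} = 6 \left(-2 + X\right) = -12 + 6 X$)
$\left(J{\left(-5 \right)} - 54\right)^{2} = \left(\left(-12 + 6 \left(-5\right)\right) - 54\right)^{2} = \left(\left(-12 - 30\right) - 54\right)^{2} = \left(-42 - 54\right)^{2} = \left(-96\right)^{2} = 9216$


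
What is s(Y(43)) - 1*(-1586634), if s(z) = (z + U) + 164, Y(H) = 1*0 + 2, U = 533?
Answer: 1587333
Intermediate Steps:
Y(H) = 2 (Y(H) = 0 + 2 = 2)
s(z) = 697 + z (s(z) = (z + 533) + 164 = (533 + z) + 164 = 697 + z)
s(Y(43)) - 1*(-1586634) = (697 + 2) - 1*(-1586634) = 699 + 1586634 = 1587333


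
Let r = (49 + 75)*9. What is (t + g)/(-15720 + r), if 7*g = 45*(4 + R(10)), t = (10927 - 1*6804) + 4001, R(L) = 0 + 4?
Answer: -4769/8519 ≈ -0.55981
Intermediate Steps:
R(L) = 4
t = 8124 (t = (10927 - 6804) + 4001 = 4123 + 4001 = 8124)
r = 1116 (r = 124*9 = 1116)
g = 360/7 (g = (45*(4 + 4))/7 = (45*8)/7 = (⅐)*360 = 360/7 ≈ 51.429)
(t + g)/(-15720 + r) = (8124 + 360/7)/(-15720 + 1116) = (57228/7)/(-14604) = (57228/7)*(-1/14604) = -4769/8519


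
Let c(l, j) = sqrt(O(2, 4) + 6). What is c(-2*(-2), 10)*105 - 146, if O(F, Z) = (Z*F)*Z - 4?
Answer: -146 + 105*sqrt(34) ≈ 466.25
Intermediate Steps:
O(F, Z) = -4 + F*Z**2 (O(F, Z) = (F*Z)*Z - 4 = F*Z**2 - 4 = -4 + F*Z**2)
c(l, j) = sqrt(34) (c(l, j) = sqrt((-4 + 2*4**2) + 6) = sqrt((-4 + 2*16) + 6) = sqrt((-4 + 32) + 6) = sqrt(28 + 6) = sqrt(34))
c(-2*(-2), 10)*105 - 146 = sqrt(34)*105 - 146 = 105*sqrt(34) - 146 = -146 + 105*sqrt(34)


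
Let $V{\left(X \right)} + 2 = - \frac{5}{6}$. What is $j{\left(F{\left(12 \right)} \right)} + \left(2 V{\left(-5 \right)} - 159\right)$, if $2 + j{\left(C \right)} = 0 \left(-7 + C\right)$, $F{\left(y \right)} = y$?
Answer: $- \frac{500}{3} \approx -166.67$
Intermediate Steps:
$V{\left(X \right)} = - \frac{17}{6}$ ($V{\left(X \right)} = -2 - \frac{5}{6} = - \frac{17}{6}$)
$j{\left(C \right)} = -2$ ($j{\left(C \right)} = -2 + 0 \left(-7 + C\right) = -2 + 0 = -2$)
$j{\left(F{\left(12 \right)} \right)} + \left(2 V{\left(-5 \right)} - 159\right) = -2 + \left(2 \left(- \frac{17}{6}\right) - 159\right) = -2 - \frac{494}{3} = - \frac{500}{3}$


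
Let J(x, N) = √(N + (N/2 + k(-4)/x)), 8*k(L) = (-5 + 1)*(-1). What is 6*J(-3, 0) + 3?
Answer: 3 + I*√6 ≈ 3.0 + 2.4495*I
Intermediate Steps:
k(L) = ½ (k(L) = ((-5 + 1)*(-1))/8 = (-4*(-1))/8 = (⅛)*4 = ½)
J(x, N) = √(1/(2*x) + 3*N/2) (J(x, N) = √(N + (N/2 + 1/(2*x))) = √(1/(2*x) + 3*N/2))
6*J(-3, 0) + 3 = 6*(√(2/(-3) + 6*0)/2) + 3 = 6*(√(2*(-⅓) + 0)/2) + 3 = 6*(√(-⅔ + 0)/2) + 3 = 6*(√(-⅔)/2) + 3 = 6*((I*√6/3)/2) + 3 = 6*(I*√6/6) + 3 = I*√6 + 3 = 3 + I*√6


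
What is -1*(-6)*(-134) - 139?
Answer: -943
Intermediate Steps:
-1*(-6)*(-134) - 139 = 6*(-134) - 139 = -804 - 139 = -943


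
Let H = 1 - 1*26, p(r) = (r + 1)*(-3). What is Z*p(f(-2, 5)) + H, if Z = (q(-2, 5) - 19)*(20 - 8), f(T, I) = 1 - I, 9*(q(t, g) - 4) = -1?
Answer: -1657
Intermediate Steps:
q(t, g) = 35/9 (q(t, g) = 4 + (1/9)*(-1) = 4 - 1/9 = 35/9)
Z = -544/3 (Z = (35/9 - 19)*(20 - 8) = -136/9*12 = -544/3 ≈ -181.33)
p(r) = -3 - 3*r (p(r) = (1 + r)*(-3) = -3 - 3*r)
H = -25 (H = 1 - 26 = -25)
Z*p(f(-2, 5)) + H = -544*(-3 - 3*(1 - 1*5))/3 - 25 = -544*(-3 - 3*(1 - 5))/3 - 25 = -544*(-3 - 3*(-4))/3 - 25 = -544*(-3 + 12)/3 - 25 = -544/3*9 - 25 = -1632 - 25 = -1657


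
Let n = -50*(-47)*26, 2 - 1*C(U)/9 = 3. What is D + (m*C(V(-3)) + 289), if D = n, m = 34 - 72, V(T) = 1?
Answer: 61731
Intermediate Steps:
m = -38
C(U) = -9 (C(U) = 18 - 9*3 = 18 - 27 = -9)
n = 61100 (n = 2350*26 = 61100)
D = 61100
D + (m*C(V(-3)) + 289) = 61100 + (-38*(-9) + 289) = 61100 + (342 + 289) = 61100 + 631 = 61731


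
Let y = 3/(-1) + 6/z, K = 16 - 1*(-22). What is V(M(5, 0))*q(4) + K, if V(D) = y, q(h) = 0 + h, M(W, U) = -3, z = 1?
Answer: 50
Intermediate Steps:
K = 38 (K = 16 + 22 = 38)
y = 3 (y = 3/(-1) + 6/1 = 3*(-1) + 6*1 = -3 + 6 = 3)
q(h) = h
V(D) = 3
V(M(5, 0))*q(4) + K = 3*4 + 38 = 12 + 38 = 50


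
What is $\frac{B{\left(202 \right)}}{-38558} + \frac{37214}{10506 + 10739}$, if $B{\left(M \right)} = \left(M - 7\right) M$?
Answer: $\frac{23002187}{31506335} \approx 0.73008$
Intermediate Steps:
$B{\left(M \right)} = M \left(-7 + M\right)$ ($B{\left(M \right)} = \left(-7 + M\right) M = M \left(-7 + M\right)$)
$\frac{B{\left(202 \right)}}{-38558} + \frac{37214}{10506 + 10739} = \frac{202 \left(-7 + 202\right)}{-38558} + \frac{37214}{10506 + 10739} = 202 \cdot 195 \left(- \frac{1}{38558}\right) + \frac{37214}{21245} = 39390 \left(- \frac{1}{38558}\right) + 37214 \cdot \frac{1}{21245} = - \frac{1515}{1483} + \frac{37214}{21245} = \frac{23002187}{31506335}$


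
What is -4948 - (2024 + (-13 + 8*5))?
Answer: -6999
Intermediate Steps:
-4948 - (2024 + (-13 + 8*5)) = -4948 - (2024 + (-13 + 40)) = -4948 - (2024 + 27) = -4948 - 1*2051 = -4948 - 2051 = -6999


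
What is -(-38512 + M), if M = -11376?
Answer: 49888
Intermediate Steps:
-(-38512 + M) = -(-38512 - 11376) = -1*(-49888) = 49888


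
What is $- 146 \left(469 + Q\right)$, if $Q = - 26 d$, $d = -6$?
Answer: $-91250$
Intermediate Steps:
$Q = 156$ ($Q = \left(-26\right) \left(-6\right) = 156$)
$- 146 \left(469 + Q\right) = - 146 \left(469 + 156\right) = \left(-146\right) 625 = -91250$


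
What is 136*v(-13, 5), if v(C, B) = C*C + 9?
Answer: 24208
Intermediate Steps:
v(C, B) = 9 + C² (v(C, B) = C² + 9 = 9 + C²)
136*v(-13, 5) = 136*(9 + (-13)²) = 136*(9 + 169) = 136*178 = 24208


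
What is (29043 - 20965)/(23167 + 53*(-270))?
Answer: 8078/8857 ≈ 0.91205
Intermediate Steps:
(29043 - 20965)/(23167 + 53*(-270)) = 8078/(23167 - 14310) = 8078/8857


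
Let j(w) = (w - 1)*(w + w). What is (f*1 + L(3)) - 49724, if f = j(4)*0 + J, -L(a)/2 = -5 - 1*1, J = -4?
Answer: -49716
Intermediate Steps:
j(w) = 2*w*(-1 + w) (j(w) = (-1 + w)*(2*w) = 2*w*(-1 + w))
L(a) = 12 (L(a) = -2*(-5 - 1*1) = -2*(-5 - 1) = -2*(-6) = 12)
f = -4 (f = (2*4*(-1 + 4))*0 - 4 = (2*4*3)*0 - 4 = 24*0 - 4 = 0 - 4 = -4)
(f*1 + L(3)) - 49724 = (-4*1 + 12) - 49724 = (-4 + 12) - 49724 = 8 - 49724 = -49716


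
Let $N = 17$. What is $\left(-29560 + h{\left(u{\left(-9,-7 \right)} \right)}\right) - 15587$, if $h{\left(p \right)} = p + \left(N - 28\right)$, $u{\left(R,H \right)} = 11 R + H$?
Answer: $-45264$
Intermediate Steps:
$u{\left(R,H \right)} = H + 11 R$
$h{\left(p \right)} = -11 + p$ ($h{\left(p \right)} = p + \left(17 - 28\right) = p - 11 = -11 + p$)
$\left(-29560 + h{\left(u{\left(-9,-7 \right)} \right)}\right) - 15587 = \left(-29560 + \left(-11 + \left(-7 + 11 \left(-9\right)\right)\right)\right) - 15587 = \left(-29560 - 117\right) - 15587 = -29677 - 15587 = -45264$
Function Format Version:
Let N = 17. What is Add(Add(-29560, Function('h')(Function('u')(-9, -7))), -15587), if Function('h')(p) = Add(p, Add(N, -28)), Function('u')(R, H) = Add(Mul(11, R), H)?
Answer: -45264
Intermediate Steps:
Function('u')(R, H) = Add(H, Mul(11, R))
Function('h')(p) = Add(-11, p) (Function('h')(p) = Add(p, Add(17, -28)) = Add(p, -11) = Add(-11, p))
Add(Add(-29560, Function('h')(Function('u')(-9, -7))), -15587) = Add(Add(-29560, Add(-11, Add(-7, Mul(11, -9)))), -15587) = Add(Add(-29560, Add(-11, Add(-7, -99))), -15587) = Add(Add(-29560, Add(-11, -106)), -15587) = Add(Add(-29560, -117), -15587) = Add(-29677, -15587) = -45264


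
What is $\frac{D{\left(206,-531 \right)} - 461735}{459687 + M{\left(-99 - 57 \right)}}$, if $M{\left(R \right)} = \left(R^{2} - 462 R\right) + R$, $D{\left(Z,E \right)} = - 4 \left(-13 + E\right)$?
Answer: $- \frac{459559}{555939} \approx -0.82664$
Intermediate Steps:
$D{\left(Z,E \right)} = 52 - 4 E$
$M{\left(R \right)} = R^{2} - 461 R$
$\frac{D{\left(206,-531 \right)} - 461735}{459687 + M{\left(-99 - 57 \right)}} = \frac{\left(52 - -2124\right) - 461735}{459687 + \left(-99 - 57\right) \left(-461 - 156\right)} = \frac{\left(52 + 2124\right) - 461735}{459687 - 156 \left(-461 - 156\right)} = \frac{2176 - 461735}{459687 - -96252} = - \frac{459559}{459687 + 96252} = - \frac{459559}{555939}$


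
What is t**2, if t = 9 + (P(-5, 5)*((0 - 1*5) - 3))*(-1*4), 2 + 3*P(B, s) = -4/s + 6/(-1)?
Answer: 1620529/225 ≈ 7202.4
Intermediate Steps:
P(B, s) = -8/3 - 4/(3*s) (P(B, s) = -2/3 + (-4/s + 6/(-1))/3 = -2/3 + (-4/s + 6*(-1))/3 = -2/3 + (-4/s - 6)/3 = -2/3 + (-6 - 4/s)/3 = -2/3 + (-2 - 4/(3*s)) = -8/3 - 4/(3*s))
t = -1273/15 (t = 9 + (((4/3)*(-1 - 2*5)/5)*((0 - 1*5) - 3))*(-1*4) = 9 + (((4/3)*(1/5)*(-1 - 10))*((0 - 5) - 3))*(-4) = 9 + (((4/3)*(1/5)*(-11))*(-5 - 3))*(-4) = 9 - 44/15*(-8)*(-4) = 9 + (352/15)*(-4) = 9 - 1408/15 = -1273/15 ≈ -84.867)
t**2 = (-1273/15)**2 = 1620529/225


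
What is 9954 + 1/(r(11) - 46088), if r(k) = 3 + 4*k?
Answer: 458292113/46041 ≈ 9954.0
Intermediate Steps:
9954 + 1/(r(11) - 46088) = 9954 + 1/((3 + 4*11) - 46088) = 9954 + 1/((3 + 44) - 46088) = 9954 + 1/(47 - 46088) = 9954 + 1/(-46041) = 9954 - 1/46041 = 458292113/46041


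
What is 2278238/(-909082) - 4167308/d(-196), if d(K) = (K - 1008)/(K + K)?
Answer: -26519021820909/19545263 ≈ -1.3568e+6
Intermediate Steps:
d(K) = (-1008 + K)/(2*K) (d(K) = (-1008 + K)/((2*K)) = (-1008 + K)*(1/(2*K)) = (-1008 + K)/(2*K))
2278238/(-909082) - 4167308/d(-196) = 2278238/(-909082) - 4167308*(-392/(-1008 - 196)) = 2278238*(-1/909082) - 4167308/((1/2)*(-1/196)*(-1204)) = -1139119/454541 - 4167308/43/14 = -1139119/454541 - 4167308*14/43 = -1139119/454541 - 58342312/43 = -26519021820909/19545263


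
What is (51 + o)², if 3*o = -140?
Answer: 169/9 ≈ 18.778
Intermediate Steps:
o = -140/3 (o = (⅓)*(-140) = -140/3 ≈ -46.667)
(51 + o)² = (51 - 140/3)² = (13/3)² = 169/9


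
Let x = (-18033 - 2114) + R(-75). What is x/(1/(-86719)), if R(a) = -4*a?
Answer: 1721111993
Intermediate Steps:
x = -19847 (x = (-18033 - 2114) - 4*(-75) = -20147 + 300 = -19847)
x/(1/(-86719)) = -19847/(1/(-86719)) = -19847/(-1/86719) = -19847*(-86719) = 1721111993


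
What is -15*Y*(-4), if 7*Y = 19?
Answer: 1140/7 ≈ 162.86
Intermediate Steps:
Y = 19/7 (Y = (1/7)*19 = 19/7 ≈ 2.7143)
-15*Y*(-4) = -15*19/7*(-4) = -285/7*(-4) = 1140/7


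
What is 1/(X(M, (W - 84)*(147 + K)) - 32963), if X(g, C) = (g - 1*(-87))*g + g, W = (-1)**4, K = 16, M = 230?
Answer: 1/40177 ≈ 2.4890e-5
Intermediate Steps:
W = 1
X(g, C) = g + g*(87 + g) (X(g, C) = (g + 87)*g + g = (87 + g)*g + g = g*(87 + g) + g = g + g*(87 + g))
1/(X(M, (W - 84)*(147 + K)) - 32963) = 1/(230*(88 + 230) - 32963) = 1/(230*318 - 32963) = 1/(73140 - 32963) = 1/40177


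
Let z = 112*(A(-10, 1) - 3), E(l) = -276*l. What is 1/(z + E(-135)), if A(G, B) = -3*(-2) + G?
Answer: 1/36476 ≈ 2.7415e-5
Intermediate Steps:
A(G, B) = 6 + G
z = -784 (z = 112*((6 - 10) - 3) = 112*(-4 - 3) = 112*(-7) = -784)
1/(z + E(-135)) = 1/(-784 - 276*(-135)) = 1/(-784 + 37260) = 1/36476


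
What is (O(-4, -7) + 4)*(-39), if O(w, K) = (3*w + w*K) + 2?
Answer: -858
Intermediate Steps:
O(w, K) = 2 + 3*w + K*w (O(w, K) = (3*w + K*w) + 2 = 2 + 3*w + K*w)
(O(-4, -7) + 4)*(-39) = ((2 + 3*(-4) - 7*(-4)) + 4)*(-39) = ((2 - 12 + 28) + 4)*(-39) = (18 + 4)*(-39) = 22*(-39) = -858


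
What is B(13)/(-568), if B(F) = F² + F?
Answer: -91/284 ≈ -0.32042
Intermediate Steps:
B(F) = F + F²
B(13)/(-568) = (13*(1 + 13))/(-568) = (13*14)*(-1/568) = 182*(-1/568) = -91/284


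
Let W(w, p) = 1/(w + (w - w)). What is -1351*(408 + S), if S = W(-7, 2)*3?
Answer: -550629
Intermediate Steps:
W(w, p) = 1/w (W(w, p) = 1/(w + 0) = 1/w)
S = -3/7 (S = 3/(-7) = -⅐*3 = -3/7 ≈ -0.42857)
-1351*(408 + S) = -1351*(408 - 3/7) = -1351*2853/7 = -550629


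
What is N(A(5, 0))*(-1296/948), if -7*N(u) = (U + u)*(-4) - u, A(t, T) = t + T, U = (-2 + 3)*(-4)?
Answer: -972/553 ≈ -1.7577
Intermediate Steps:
U = -4 (U = 1*(-4) = -4)
A(t, T) = T + t
N(u) = -16/7 + 5*u/7 (N(u) = -((-4 + u)*(-4) - u)/7 = -((16 - 4*u) - u)/7 = -(16 - 5*u)/7 = -16/7 + 5*u/7)
N(A(5, 0))*(-1296/948) = (-16/7 + 5*(0 + 5)/7)*(-1296/948) = (-16/7 + (5/7)*5)*(-1296*1/948) = (-16/7 + 25/7)*(-108/79) = (9/7)*(-108/79) = -972/553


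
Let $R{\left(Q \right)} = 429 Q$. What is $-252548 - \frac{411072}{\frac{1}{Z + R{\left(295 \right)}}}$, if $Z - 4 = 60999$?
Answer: $-77100094724$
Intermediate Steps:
$Z = 61003$ ($Z = 4 + 60999 = 61003$)
$-252548 - \frac{411072}{\frac{1}{Z + R{\left(295 \right)}}} = -252548 - \frac{411072}{\frac{1}{61003 + 429 \cdot 295}} = -252548 - \frac{411072}{\frac{1}{61003 + 126555}} = -252548 - \frac{411072}{\frac{1}{187558}} = -252548 - 411072 \frac{1}{\frac{1}{187558}} = -252548 - 411072 \cdot 187558 = -252548 - 77099842176 = -77100094724$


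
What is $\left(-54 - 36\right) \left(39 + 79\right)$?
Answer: $-10620$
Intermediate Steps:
$\left(-54 - 36\right) \left(39 + 79\right) = \left(-54 - 36\right) 118 = \left(-90\right) 118 = -10620$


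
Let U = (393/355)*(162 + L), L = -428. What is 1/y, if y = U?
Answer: -355/104538 ≈ -0.0033959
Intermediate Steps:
U = -104538/355 (U = (393/355)*(162 - 428) = (393*(1/355))*(-266) = (393/355)*(-266) = -104538/355 ≈ -294.47)
y = -104538/355 ≈ -294.47
1/y = 1/(-104538/355) = -355/104538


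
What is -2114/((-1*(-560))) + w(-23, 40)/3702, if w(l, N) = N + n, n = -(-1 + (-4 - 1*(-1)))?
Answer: -278621/74040 ≈ -3.7631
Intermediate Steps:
n = 4 (n = -(-1 + (-4 + 1)) = -(-1 - 3) = -1*(-4) = 4)
w(l, N) = 4 + N (w(l, N) = N + 4 = 4 + N)
-2114/((-1*(-560))) + w(-23, 40)/3702 = -2114/((-1*(-560))) + (4 + 40)/3702 = -2114/560 + 44*(1/3702) = -2114*1/560 + 22/1851 = -151/40 + 22/1851 = -278621/74040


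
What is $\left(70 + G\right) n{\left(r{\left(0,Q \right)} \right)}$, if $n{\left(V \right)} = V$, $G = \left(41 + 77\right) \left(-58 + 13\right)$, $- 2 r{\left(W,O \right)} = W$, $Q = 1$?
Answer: $0$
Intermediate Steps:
$r{\left(W,O \right)} = - \frac{W}{2}$
$G = -5310$ ($G = 118 \left(-45\right) = -5310$)
$\left(70 + G\right) n{\left(r{\left(0,Q \right)} \right)} = \left(70 - 5310\right) \left(\left(- \frac{1}{2}\right) 0\right) = \left(-5240\right) 0 = 0$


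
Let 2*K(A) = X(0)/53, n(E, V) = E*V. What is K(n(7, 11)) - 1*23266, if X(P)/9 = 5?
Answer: -2466151/106 ≈ -23266.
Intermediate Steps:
X(P) = 45 (X(P) = 9*5 = 45)
K(A) = 45/106 (K(A) = (45/53)/2 = (45*(1/53))/2 = (1/2)*(45/53) = 45/106)
K(n(7, 11)) - 1*23266 = 45/106 - 1*23266 = 45/106 - 23266 = -2466151/106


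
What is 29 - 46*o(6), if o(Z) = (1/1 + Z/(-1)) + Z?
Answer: -17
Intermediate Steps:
o(Z) = 1 (o(Z) = (1*1 + Z*(-1)) + Z = (1 - Z) + Z = 1)
29 - 46*o(6) = 29 - 46*1 = 29 - 46 = -17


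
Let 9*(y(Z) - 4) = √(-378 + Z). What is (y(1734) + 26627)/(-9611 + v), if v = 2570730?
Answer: 2421/232829 + 2*√339/23050071 ≈ 0.010400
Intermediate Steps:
y(Z) = 4 + √(-378 + Z)/9
(y(1734) + 26627)/(-9611 + v) = ((4 + √(-378 + 1734)/9) + 26627)/(-9611 + 2570730) = ((4 + √1356/9) + 26627)/2561119 = ((4 + (2*√339)/9) + 26627)*(1/2561119) = ((4 + 2*√339/9) + 26627)*(1/2561119) = (26631 + 2*√339/9)*(1/2561119) = 2421/232829 + 2*√339/23050071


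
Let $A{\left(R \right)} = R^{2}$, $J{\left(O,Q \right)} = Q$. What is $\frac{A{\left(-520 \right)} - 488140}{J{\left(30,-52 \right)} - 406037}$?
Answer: $\frac{72580}{135363} \approx 0.53619$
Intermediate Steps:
$\frac{A{\left(-520 \right)} - 488140}{J{\left(30,-52 \right)} - 406037} = \frac{\left(-520\right)^{2} - 488140}{-52 - 406037} = \frac{270400 - 488140}{-406089} = \left(-217740\right) \left(- \frac{1}{406089}\right) = \frac{72580}{135363}$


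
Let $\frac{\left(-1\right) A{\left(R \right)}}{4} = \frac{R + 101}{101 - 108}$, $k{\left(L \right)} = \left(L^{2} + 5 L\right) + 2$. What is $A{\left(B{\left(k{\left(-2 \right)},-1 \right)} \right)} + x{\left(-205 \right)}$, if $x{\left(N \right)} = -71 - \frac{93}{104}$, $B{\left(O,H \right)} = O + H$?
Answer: $- \frac{12403}{728} \approx -17.037$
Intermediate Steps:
$k{\left(L \right)} = 2 + L^{2} + 5 L$
$B{\left(O,H \right)} = H + O$
$x{\left(N \right)} = - \frac{7477}{104}$ ($x{\left(N \right)} = -71 - \frac{93}{104} = - \frac{7477}{104}$)
$A{\left(R \right)} = \frac{404}{7} + \frac{4 R}{7}$ ($A{\left(R \right)} = - 4 \frac{R + 101}{101 - 108} = - 4 \frac{101 + R}{-7} = - 4 \left(101 + R\right) \left(- \frac{1}{7}\right) = - 4 \left(- \frac{101}{7} - \frac{R}{7}\right) = \frac{404}{7} + \frac{4 R}{7}$)
$A{\left(B{\left(k{\left(-2 \right)},-1 \right)} \right)} + x{\left(-205 \right)} = \left(\frac{404}{7} + \frac{4 \left(-1 + \left(2 + \left(-2\right)^{2} + 5 \left(-2\right)\right)\right)}{7}\right) - \frac{7477}{104} = \left(\frac{404}{7} + \frac{4 \left(-1 + \left(2 + 4 - 10\right)\right)}{7}\right) - \frac{7477}{104} = \left(\frac{404}{7} + \frac{4 \left(-1 - 4\right)}{7}\right) - \frac{7477}{104} = \left(\frac{404}{7} + \frac{4}{7} \left(-5\right)\right) - \frac{7477}{104} = \left(\frac{404}{7} - \frac{20}{7}\right) - \frac{7477}{104} = \frac{384}{7} - \frac{7477}{104} = - \frac{12403}{728}$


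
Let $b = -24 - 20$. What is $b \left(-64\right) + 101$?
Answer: $2917$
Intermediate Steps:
$b = -44$
$b \left(-64\right) + 101 = \left(-44\right) \left(-64\right) + 101 = 2816 + 101 = 2917$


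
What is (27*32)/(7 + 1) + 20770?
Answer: 20878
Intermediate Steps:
(27*32)/(7 + 1) + 20770 = 864/8 + 20770 = 864*(⅛) + 20770 = 108 + 20770 = 20878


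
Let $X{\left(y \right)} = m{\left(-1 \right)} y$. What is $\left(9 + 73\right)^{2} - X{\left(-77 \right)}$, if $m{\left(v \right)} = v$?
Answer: $6647$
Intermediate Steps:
$X{\left(y \right)} = - y$
$\left(9 + 73\right)^{2} - X{\left(-77 \right)} = \left(9 + 73\right)^{2} - \left(-1\right) \left(-77\right) = 82^{2} - 77 = 6724 - 77 = 6647$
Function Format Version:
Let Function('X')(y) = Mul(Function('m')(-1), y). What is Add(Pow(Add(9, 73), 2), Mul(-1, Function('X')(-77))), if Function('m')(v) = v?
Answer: 6647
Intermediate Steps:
Function('X')(y) = Mul(-1, y)
Add(Pow(Add(9, 73), 2), Mul(-1, Function('X')(-77))) = Add(Pow(Add(9, 73), 2), Mul(-1, Mul(-1, -77))) = Add(Pow(82, 2), Mul(-1, 77)) = Add(6724, -77) = 6647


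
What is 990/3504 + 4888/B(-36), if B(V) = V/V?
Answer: 2854757/584 ≈ 4888.3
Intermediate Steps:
B(V) = 1
990/3504 + 4888/B(-36) = 990/3504 + 4888/1 = 990*(1/3504) + 4888*1 = 165/584 + 4888 = 2854757/584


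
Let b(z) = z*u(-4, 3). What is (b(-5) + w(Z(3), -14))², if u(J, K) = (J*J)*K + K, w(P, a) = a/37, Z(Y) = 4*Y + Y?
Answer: 89283601/1369 ≈ 65218.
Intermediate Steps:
Z(Y) = 5*Y
w(P, a) = a/37 (w(P, a) = a*(1/37) = a/37)
u(J, K) = K + K*J² (u(J, K) = J²*K + K = K*J² + K = K + K*J²)
b(z) = 51*z (b(z) = z*(3*(1 + (-4)²)) = z*(3*(1 + 16)) = z*(3*17) = z*51 = 51*z)
(b(-5) + w(Z(3), -14))² = (51*(-5) + (1/37)*(-14))² = (-255 - 14/37)² = (-9449/37)² = 89283601/1369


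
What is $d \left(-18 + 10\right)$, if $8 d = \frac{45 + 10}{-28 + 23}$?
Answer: $11$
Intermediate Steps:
$d = - \frac{11}{8}$ ($d = \frac{\left(45 + 10\right) \frac{1}{-28 + 23}}{8} = \frac{55 \frac{1}{-5}}{8} = \frac{55 \left(- \frac{1}{5}\right)}{8} = \frac{1}{8} \left(-11\right) = - \frac{11}{8} \approx -1.375$)
$d \left(-18 + 10\right) = - \frac{11 \left(-18 + 10\right)}{8} = \left(- \frac{11}{8}\right) \left(-8\right) = 11$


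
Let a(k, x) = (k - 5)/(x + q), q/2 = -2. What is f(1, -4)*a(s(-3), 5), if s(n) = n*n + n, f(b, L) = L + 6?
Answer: 2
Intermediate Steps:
f(b, L) = 6 + L
s(n) = n + n² (s(n) = n² + n = n + n²)
q = -4 (q = 2*(-2) = -4)
a(k, x) = (-5 + k)/(-4 + x) (a(k, x) = (k - 5)/(x - 4) = (-5 + k)/(-4 + x))
f(1, -4)*a(s(-3), 5) = (6 - 4)*((-5 - 3*(1 - 3))/(-4 + 5)) = 2*((-5 - 3*(-2))/1) = 2*(1*(-5 + 6)) = 2*(1*1) = 2*1 = 2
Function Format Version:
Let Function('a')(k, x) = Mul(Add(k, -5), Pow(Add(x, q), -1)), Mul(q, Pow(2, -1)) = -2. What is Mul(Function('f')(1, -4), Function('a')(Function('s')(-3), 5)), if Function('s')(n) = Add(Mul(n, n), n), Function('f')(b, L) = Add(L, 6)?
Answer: 2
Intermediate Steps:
Function('f')(b, L) = Add(6, L)
Function('s')(n) = Add(n, Pow(n, 2)) (Function('s')(n) = Add(Pow(n, 2), n) = Add(n, Pow(n, 2)))
q = -4 (q = Mul(2, -2) = -4)
Function('a')(k, x) = Mul(Pow(Add(-4, x), -1), Add(-5, k)) (Function('a')(k, x) = Mul(Add(k, -5), Pow(Add(x, -4), -1)) = Mul(Add(-5, k), Pow(Add(-4, x), -1)) = Mul(Pow(Add(-4, x), -1), Add(-5, k)))
Mul(Function('f')(1, -4), Function('a')(Function('s')(-3), 5)) = Mul(Add(6, -4), Mul(Pow(Add(-4, 5), -1), Add(-5, Mul(-3, Add(1, -3))))) = Mul(2, Mul(Pow(1, -1), Add(-5, Mul(-3, -2)))) = Mul(2, Mul(1, Add(-5, 6))) = Mul(2, Mul(1, 1)) = Mul(2, 1) = 2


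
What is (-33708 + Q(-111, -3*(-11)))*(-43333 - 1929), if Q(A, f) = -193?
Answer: 1534427062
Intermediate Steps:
(-33708 + Q(-111, -3*(-11)))*(-43333 - 1929) = (-33708 - 193)*(-43333 - 1929) = -33901*(-45262) = 1534427062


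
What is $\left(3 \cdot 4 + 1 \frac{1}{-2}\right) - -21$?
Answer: $\frac{65}{2} \approx 32.5$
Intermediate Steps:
$\left(3 \cdot 4 + 1 \frac{1}{-2}\right) - -21 = \left(12 + 1 \left(- \frac{1}{2}\right)\right) + 21 = \left(12 - \frac{1}{2}\right) + 21 = \frac{23}{2} + 21 = \frac{65}{2}$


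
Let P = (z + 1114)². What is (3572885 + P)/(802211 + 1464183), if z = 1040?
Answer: 8212601/2266394 ≈ 3.6236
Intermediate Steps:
P = 4639716 (P = (1040 + 1114)² = 2154² = 4639716)
(3572885 + P)/(802211 + 1464183) = (3572885 + 4639716)/(802211 + 1464183) = 8212601/2266394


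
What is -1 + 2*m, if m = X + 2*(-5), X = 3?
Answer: -15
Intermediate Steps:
m = -7 (m = 3 + 2*(-5) = 3 - 10 = -7)
-1 + 2*m = -1 + 2*(-7) = -1 - 14 = -15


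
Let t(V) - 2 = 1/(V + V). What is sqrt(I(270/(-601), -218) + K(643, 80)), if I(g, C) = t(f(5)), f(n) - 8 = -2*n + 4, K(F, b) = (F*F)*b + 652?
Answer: sqrt(132306297)/2 ≈ 5751.2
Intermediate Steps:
K(F, b) = 652 + b*F**2 (K(F, b) = F**2*b + 652 = b*F**2 + 652 = 652 + b*F**2)
f(n) = 12 - 2*n (f(n) = 8 + (-2*n + 4) = 8 + (4 - 2*n) = 12 - 2*n)
t(V) = 2 + 1/(2*V) (t(V) = 2 + 1/(V + V) = 2 + 1/(2*V))
I(g, C) = 9/4 (I(g, C) = 2 + 1/(2*(12 - 2*5)) = 2 + 1/(2*(12 - 10)) = 2 + (1/2)/2 = 2 + (1/2)*(1/2) = 2 + 1/4 = 9/4)
sqrt(I(270/(-601), -218) + K(643, 80)) = sqrt(9/4 + (652 + 80*643**2)) = sqrt(9/4 + (652 + 80*413449)) = sqrt(9/4 + (652 + 33075920)) = sqrt(9/4 + 33076572) = sqrt(132306297/4) = sqrt(132306297)/2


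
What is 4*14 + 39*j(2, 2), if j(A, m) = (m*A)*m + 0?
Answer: 368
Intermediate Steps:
j(A, m) = A*m² (j(A, m) = (A*m)*m + 0 = A*m² + 0 = A*m²)
4*14 + 39*j(2, 2) = 4*14 + 39*(2*2²) = 56 + 39*(2*4) = 56 + 39*8 = 56 + 312 = 368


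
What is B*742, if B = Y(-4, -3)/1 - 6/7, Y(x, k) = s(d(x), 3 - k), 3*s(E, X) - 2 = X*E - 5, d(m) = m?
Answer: -7314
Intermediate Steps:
s(E, X) = -1 + E*X/3 (s(E, X) = 2/3 + (X*E - 5)/3 = 2/3 + (E*X - 5)/3 = 2/3 + (-5 + E*X)/3 = 2/3 + (-5/3 + E*X/3) = -1 + E*X/3)
Y(x, k) = -1 + x*(3 - k)/3
B = -69/7 (B = (-1 - 4 - 1/3*(-3)*(-4))/1 - 6/7 = (-1 - 4 - 4)*1 - 6*1/7 = -9*1 - 6/7 = -9 - 6/7 = -69/7 ≈ -9.8571)
B*742 = -69/7*742 = -7314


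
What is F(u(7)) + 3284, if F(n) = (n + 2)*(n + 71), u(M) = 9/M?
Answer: 172554/49 ≈ 3521.5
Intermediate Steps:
F(n) = (2 + n)*(71 + n)
F(u(7)) + 3284 = (142 + (9/7)**2 + 73*(9/7)) + 3284 = (142 + 81/49 + 657/7) + 3284 = 11638/49 + 3284 = 172554/49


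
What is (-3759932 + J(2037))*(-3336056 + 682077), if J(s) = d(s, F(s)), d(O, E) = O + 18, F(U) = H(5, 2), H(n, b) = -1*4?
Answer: 9973326642583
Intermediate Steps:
H(n, b) = -4
F(U) = -4
d(O, E) = 18 + O
J(s) = 18 + s
(-3759932 + J(2037))*(-3336056 + 682077) = (-3759932 + (18 + 2037))*(-3336056 + 682077) = (-3759932 + 2055)*(-2653979) = -3757877*(-2653979) = 9973326642583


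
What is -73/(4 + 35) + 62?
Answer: 2345/39 ≈ 60.128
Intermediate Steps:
-73/(4 + 35) + 62 = -73/39 + 62 = 2345/39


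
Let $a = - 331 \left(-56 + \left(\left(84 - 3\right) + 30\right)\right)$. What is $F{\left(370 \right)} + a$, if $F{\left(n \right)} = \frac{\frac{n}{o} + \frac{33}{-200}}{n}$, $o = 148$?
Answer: $- \frac{1347169533}{74000} \approx -18205.0$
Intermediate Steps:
$F{\left(n \right)} = \frac{- \frac{33}{200} + \frac{n}{148}}{n}$ ($F{\left(n \right)} = \frac{\frac{n}{148} + \frac{33}{-200}}{n} = \frac{n \frac{1}{148} + 33 \left(- \frac{1}{200}\right)}{n} = \frac{\frac{n}{148} - \frac{33}{200}}{n} = \frac{- \frac{33}{200} + \frac{n}{148}}{n}$)
$a = -18205$ ($a = - 331 \left(-56 + \left(81 + 30\right)\right) = - 331 \left(-56 + 111\right) = \left(-331\right) 55 = -18205$)
$F{\left(370 \right)} + a = \frac{-1221 + 50 \cdot 370}{7400 \cdot 370} - 18205 = \frac{1}{7400} \cdot \frac{1}{370} \left(-1221 + 18500\right) - 18205 = \frac{1}{7400} \cdot \frac{1}{370} \cdot 17279 - 18205 = \frac{467}{74000} - 18205 = - \frac{1347169533}{74000}$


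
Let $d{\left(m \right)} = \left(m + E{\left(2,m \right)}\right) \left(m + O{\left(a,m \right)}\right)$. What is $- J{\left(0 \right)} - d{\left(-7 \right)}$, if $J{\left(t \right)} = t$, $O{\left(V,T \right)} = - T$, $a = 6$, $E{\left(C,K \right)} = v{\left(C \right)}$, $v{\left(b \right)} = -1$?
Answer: $0$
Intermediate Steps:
$E{\left(C,K \right)} = -1$
$d{\left(m \right)} = 0$ ($d{\left(m \right)} = \left(m - 1\right) \left(m - m\right) = \left(-1 + m\right) 0 = 0$)
$- J{\left(0 \right)} - d{\left(-7 \right)} = \left(-1\right) 0 - 0 = 0 + 0 = 0$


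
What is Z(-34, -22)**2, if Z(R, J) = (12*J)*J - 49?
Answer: 33166081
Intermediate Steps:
Z(R, J) = -49 + 12*J**2 (Z(R, J) = 12*J**2 - 49 = -49 + 12*J**2)
Z(-34, -22)**2 = (-49 + 12*(-22)**2)**2 = (-49 + 12*484)**2 = (-49 + 5808)**2 = 5759**2 = 33166081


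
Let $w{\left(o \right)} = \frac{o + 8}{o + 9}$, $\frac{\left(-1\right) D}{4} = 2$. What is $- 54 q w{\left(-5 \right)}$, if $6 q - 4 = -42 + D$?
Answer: $\frac{621}{2} \approx 310.5$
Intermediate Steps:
$D = -8$ ($D = \left(-4\right) 2 = -8$)
$w{\left(o \right)} = \frac{8 + o}{9 + o}$
$q = - \frac{23}{3}$ ($q = \frac{2}{3} + \frac{-42 - 8}{6} = \frac{2}{3} + \frac{1}{6} \left(-50\right) = \frac{2}{3} - \frac{25}{3} = - \frac{23}{3} \approx -7.6667$)
$- 54 q w{\left(-5 \right)} = \left(-54\right) \left(- \frac{23}{3}\right) \frac{8 - 5}{9 - 5} = 414 \cdot \frac{1}{4} \cdot 3 = 414 \cdot \frac{3}{4} = \frac{621}{2}$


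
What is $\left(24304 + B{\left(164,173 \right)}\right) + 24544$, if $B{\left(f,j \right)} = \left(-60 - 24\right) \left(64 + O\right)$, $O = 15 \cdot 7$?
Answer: $34652$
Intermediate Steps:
$O = 105$
$B{\left(f,j \right)} = -14196$ ($B{\left(f,j \right)} = \left(-60 - 24\right) \left(64 + 105\right) = \left(-84\right) 169 = -14196$)
$\left(24304 + B{\left(164,173 \right)}\right) + 24544 = \left(24304 - 14196\right) + 24544 = 10108 + 24544 = 34652$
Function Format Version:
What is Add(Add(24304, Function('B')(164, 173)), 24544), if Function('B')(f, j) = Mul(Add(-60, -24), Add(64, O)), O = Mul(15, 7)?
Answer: 34652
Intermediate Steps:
O = 105
Function('B')(f, j) = -14196 (Function('B')(f, j) = Mul(Add(-60, -24), Add(64, 105)) = Mul(-84, 169) = -14196)
Add(Add(24304, Function('B')(164, 173)), 24544) = Add(Add(24304, -14196), 24544) = Add(10108, 24544) = 34652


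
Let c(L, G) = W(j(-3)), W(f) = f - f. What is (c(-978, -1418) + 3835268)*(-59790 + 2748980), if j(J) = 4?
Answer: 10313764352920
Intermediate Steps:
W(f) = 0
c(L, G) = 0
(c(-978, -1418) + 3835268)*(-59790 + 2748980) = (0 + 3835268)*(-59790 + 2748980) = 3835268*2689190 = 10313764352920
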